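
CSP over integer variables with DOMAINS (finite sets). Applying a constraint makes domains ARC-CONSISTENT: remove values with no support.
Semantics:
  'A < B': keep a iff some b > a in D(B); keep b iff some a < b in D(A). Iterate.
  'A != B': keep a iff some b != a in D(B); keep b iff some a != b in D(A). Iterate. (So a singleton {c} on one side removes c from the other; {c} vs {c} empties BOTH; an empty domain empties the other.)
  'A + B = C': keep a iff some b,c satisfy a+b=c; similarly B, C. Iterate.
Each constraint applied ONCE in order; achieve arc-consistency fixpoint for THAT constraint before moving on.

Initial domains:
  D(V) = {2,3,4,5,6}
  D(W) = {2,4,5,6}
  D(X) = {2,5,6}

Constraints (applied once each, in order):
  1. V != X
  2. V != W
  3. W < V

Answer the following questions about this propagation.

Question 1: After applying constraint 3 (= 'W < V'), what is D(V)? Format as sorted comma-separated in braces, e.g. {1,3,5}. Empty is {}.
Constraint 1 (V != X) on D(V)={2,3,4,5,6} D(X)={2,5,6}: no change
Constraint 2 (V != W) on D(V)={2,3,4,5,6} D(W)={2,4,5,6}: no change
Constraint 3 (W < V) on D(W)={2,4,5,6} D(V)={2,3,4,5,6}: W {2,4,5,6}->{2,4,5}; V {2,3,4,5,6}->{3,4,5,6}
So after constraint 3: D(V) = {3,4,5,6}

Answer: {3,4,5,6}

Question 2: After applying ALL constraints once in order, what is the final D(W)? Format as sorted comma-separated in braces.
Answer: {2,4,5}

Derivation:
Constraint 1 (V != X) on D(V)={2,3,4,5,6} D(X)={2,5,6}: no change
Constraint 2 (V != W) on D(V)={2,3,4,5,6} D(W)={2,4,5,6}: no change
Constraint 3 (W < V) on D(W)={2,4,5,6} D(V)={2,3,4,5,6}: W {2,4,5,6}->{2,4,5}; V {2,3,4,5,6}->{3,4,5,6}
So after all 3 constraints: D(W) = {2,4,5}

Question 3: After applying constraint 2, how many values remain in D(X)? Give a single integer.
Constraint 1 (V != X) on D(V)={2,3,4,5,6} D(X)={2,5,6}: no change
Constraint 2 (V != W) on D(V)={2,3,4,5,6} D(W)={2,4,5,6}: no change
So after constraint 2: D(X)={2,5,6}, size = 3

Answer: 3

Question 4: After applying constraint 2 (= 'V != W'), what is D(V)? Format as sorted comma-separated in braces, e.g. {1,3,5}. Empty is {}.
Constraint 1 (V != X) on D(V)={2,3,4,5,6} D(X)={2,5,6}: no change
Constraint 2 (V != W) on D(V)={2,3,4,5,6} D(W)={2,4,5,6}: no change
So after constraint 2: D(V) = {2,3,4,5,6}

Answer: {2,3,4,5,6}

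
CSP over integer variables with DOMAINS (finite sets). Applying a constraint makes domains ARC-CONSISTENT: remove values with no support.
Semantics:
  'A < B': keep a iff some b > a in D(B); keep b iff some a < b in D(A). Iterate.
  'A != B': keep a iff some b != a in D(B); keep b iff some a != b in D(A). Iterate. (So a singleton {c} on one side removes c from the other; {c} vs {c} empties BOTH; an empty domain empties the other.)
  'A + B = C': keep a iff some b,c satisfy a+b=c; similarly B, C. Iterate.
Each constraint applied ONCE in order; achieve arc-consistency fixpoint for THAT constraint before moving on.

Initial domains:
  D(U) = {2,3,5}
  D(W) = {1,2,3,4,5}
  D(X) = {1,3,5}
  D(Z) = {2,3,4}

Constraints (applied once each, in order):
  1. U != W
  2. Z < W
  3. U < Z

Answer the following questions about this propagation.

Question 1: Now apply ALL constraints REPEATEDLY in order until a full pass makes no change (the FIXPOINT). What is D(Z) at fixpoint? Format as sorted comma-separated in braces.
pass 0 (initial): D(Z)={2,3,4}
pass 1: U {2,3,5}->{2,3}; W {1,2,3,4,5}->{3,4,5}; Z {2,3,4}->{3,4}
pass 2: W {3,4,5}->{4,5}
pass 3: no change
Fixpoint after 3 passes: D(Z) = {3,4}

Answer: {3,4}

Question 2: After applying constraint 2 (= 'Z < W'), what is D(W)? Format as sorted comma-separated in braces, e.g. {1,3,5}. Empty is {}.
Constraint 1 (U != W) on D(U)={2,3,5} D(W)={1,2,3,4,5}: no change
Constraint 2 (Z < W) on D(Z)={2,3,4} D(W)={1,2,3,4,5}: W {1,2,3,4,5}->{3,4,5}
So after constraint 2: D(W) = {3,4,5}

Answer: {3,4,5}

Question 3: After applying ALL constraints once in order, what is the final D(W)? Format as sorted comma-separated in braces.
Answer: {3,4,5}

Derivation:
Constraint 1 (U != W) on D(U)={2,3,5} D(W)={1,2,3,4,5}: no change
Constraint 2 (Z < W) on D(Z)={2,3,4} D(W)={1,2,3,4,5}: W {1,2,3,4,5}->{3,4,5}
Constraint 3 (U < Z) on D(U)={2,3,5} D(Z)={2,3,4}: U {2,3,5}->{2,3}; Z {2,3,4}->{3,4}
So after all 3 constraints: D(W) = {3,4,5}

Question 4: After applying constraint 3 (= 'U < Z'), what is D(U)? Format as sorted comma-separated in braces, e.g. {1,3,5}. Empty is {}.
Constraint 1 (U != W) on D(U)={2,3,5} D(W)={1,2,3,4,5}: no change
Constraint 2 (Z < W) on D(Z)={2,3,4} D(W)={1,2,3,4,5}: W {1,2,3,4,5}->{3,4,5}
Constraint 3 (U < Z) on D(U)={2,3,5} D(Z)={2,3,4}: U {2,3,5}->{2,3}; Z {2,3,4}->{3,4}
So after constraint 3: D(U) = {2,3}

Answer: {2,3}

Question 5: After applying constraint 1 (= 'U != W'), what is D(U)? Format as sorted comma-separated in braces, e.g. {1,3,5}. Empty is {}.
Answer: {2,3,5}

Derivation:
Constraint 1 (U != W) on D(U)={2,3,5} D(W)={1,2,3,4,5}: no change
So after constraint 1: D(U) = {2,3,5}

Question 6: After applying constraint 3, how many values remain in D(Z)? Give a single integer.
Constraint 1 (U != W) on D(U)={2,3,5} D(W)={1,2,3,4,5}: no change
Constraint 2 (Z < W) on D(Z)={2,3,4} D(W)={1,2,3,4,5}: W {1,2,3,4,5}->{3,4,5}
Constraint 3 (U < Z) on D(U)={2,3,5} D(Z)={2,3,4}: U {2,3,5}->{2,3}; Z {2,3,4}->{3,4}
So after constraint 3: D(Z)={3,4}, size = 2

Answer: 2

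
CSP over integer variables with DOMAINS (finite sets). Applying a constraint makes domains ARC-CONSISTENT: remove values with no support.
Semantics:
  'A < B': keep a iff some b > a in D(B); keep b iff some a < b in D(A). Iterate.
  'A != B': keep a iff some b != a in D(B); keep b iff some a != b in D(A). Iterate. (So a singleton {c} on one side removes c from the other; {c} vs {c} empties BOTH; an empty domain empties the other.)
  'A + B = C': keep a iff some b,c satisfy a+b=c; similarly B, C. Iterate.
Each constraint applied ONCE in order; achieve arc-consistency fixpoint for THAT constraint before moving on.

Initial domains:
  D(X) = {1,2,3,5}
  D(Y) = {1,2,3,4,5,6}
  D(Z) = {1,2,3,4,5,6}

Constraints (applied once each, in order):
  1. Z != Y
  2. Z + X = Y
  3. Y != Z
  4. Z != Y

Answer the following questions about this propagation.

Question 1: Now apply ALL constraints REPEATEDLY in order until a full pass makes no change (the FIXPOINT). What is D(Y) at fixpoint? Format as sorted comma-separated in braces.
pass 0 (initial): D(Y)={1,2,3,4,5,6}
pass 1: Y {1,2,3,4,5,6}->{2,3,4,5,6}; Z {1,2,3,4,5,6}->{1,2,3,4,5}
pass 2: no change
Fixpoint after 2 passes: D(Y) = {2,3,4,5,6}

Answer: {2,3,4,5,6}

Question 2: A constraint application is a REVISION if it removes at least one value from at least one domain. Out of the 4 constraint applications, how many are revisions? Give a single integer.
Constraint 1 (Z != Y) on D(Z)={1,2,3,4,5,6} D(Y)={1,2,3,4,5,6}: no change => not a revision
Constraint 2 (Z + X = Y) on D(Z)={1,2,3,4,5,6} D(X)={1,2,3,5} D(Y)={1,2,3,4,5,6}: Z {1,2,3,4,5,6}->{1,2,3,4,5}; Y {1,2,3,4,5,6}->{2,3,4,5,6} => REVISION
Constraint 3 (Y != Z) on D(Y)={2,3,4,5,6} D(Z)={1,2,3,4,5}: no change => not a revision
Constraint 4 (Z != Y) on D(Z)={1,2,3,4,5} D(Y)={2,3,4,5,6}: no change => not a revision
Total revisions = 1

Answer: 1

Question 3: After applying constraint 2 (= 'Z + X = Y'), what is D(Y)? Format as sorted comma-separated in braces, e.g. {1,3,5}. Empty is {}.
Constraint 1 (Z != Y) on D(Z)={1,2,3,4,5,6} D(Y)={1,2,3,4,5,6}: no change
Constraint 2 (Z + X = Y) on D(Z)={1,2,3,4,5,6} D(X)={1,2,3,5} D(Y)={1,2,3,4,5,6}: Z {1,2,3,4,5,6}->{1,2,3,4,5}; Y {1,2,3,4,5,6}->{2,3,4,5,6}
So after constraint 2: D(Y) = {2,3,4,5,6}

Answer: {2,3,4,5,6}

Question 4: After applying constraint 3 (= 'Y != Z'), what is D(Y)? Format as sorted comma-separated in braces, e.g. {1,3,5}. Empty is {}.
Answer: {2,3,4,5,6}

Derivation:
Constraint 1 (Z != Y) on D(Z)={1,2,3,4,5,6} D(Y)={1,2,3,4,5,6}: no change
Constraint 2 (Z + X = Y) on D(Z)={1,2,3,4,5,6} D(X)={1,2,3,5} D(Y)={1,2,3,4,5,6}: Z {1,2,3,4,5,6}->{1,2,3,4,5}; Y {1,2,3,4,5,6}->{2,3,4,5,6}
Constraint 3 (Y != Z) on D(Y)={2,3,4,5,6} D(Z)={1,2,3,4,5}: no change
So after constraint 3: D(Y) = {2,3,4,5,6}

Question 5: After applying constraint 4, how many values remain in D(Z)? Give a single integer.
Constraint 1 (Z != Y) on D(Z)={1,2,3,4,5,6} D(Y)={1,2,3,4,5,6}: no change
Constraint 2 (Z + X = Y) on D(Z)={1,2,3,4,5,6} D(X)={1,2,3,5} D(Y)={1,2,3,4,5,6}: Z {1,2,3,4,5,6}->{1,2,3,4,5}; Y {1,2,3,4,5,6}->{2,3,4,5,6}
Constraint 3 (Y != Z) on D(Y)={2,3,4,5,6} D(Z)={1,2,3,4,5}: no change
Constraint 4 (Z != Y) on D(Z)={1,2,3,4,5} D(Y)={2,3,4,5,6}: no change
So after constraint 4: D(Z)={1,2,3,4,5}, size = 5

Answer: 5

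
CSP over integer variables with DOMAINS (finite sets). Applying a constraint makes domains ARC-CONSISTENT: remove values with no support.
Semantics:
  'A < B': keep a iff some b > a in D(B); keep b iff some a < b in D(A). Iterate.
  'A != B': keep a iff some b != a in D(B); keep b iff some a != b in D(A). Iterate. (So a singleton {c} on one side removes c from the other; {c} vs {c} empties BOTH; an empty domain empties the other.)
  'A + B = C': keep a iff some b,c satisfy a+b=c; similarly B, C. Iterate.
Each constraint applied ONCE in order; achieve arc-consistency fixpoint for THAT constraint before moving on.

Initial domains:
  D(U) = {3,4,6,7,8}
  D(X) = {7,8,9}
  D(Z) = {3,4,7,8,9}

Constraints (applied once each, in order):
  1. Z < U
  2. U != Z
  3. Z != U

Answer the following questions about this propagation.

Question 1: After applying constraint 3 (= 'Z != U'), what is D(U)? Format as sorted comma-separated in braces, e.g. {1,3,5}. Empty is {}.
Constraint 1 (Z < U) on D(Z)={3,4,7,8,9} D(U)={3,4,6,7,8}: Z {3,4,7,8,9}->{3,4,7}; U {3,4,6,7,8}->{4,6,7,8}
Constraint 2 (U != Z) on D(U)={4,6,7,8} D(Z)={3,4,7}: no change
Constraint 3 (Z != U) on D(Z)={3,4,7} D(U)={4,6,7,8}: no change
So after constraint 3: D(U) = {4,6,7,8}

Answer: {4,6,7,8}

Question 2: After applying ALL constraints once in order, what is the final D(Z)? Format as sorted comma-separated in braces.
Answer: {3,4,7}

Derivation:
Constraint 1 (Z < U) on D(Z)={3,4,7,8,9} D(U)={3,4,6,7,8}: Z {3,4,7,8,9}->{3,4,7}; U {3,4,6,7,8}->{4,6,7,8}
Constraint 2 (U != Z) on D(U)={4,6,7,8} D(Z)={3,4,7}: no change
Constraint 3 (Z != U) on D(Z)={3,4,7} D(U)={4,6,7,8}: no change
So after all 3 constraints: D(Z) = {3,4,7}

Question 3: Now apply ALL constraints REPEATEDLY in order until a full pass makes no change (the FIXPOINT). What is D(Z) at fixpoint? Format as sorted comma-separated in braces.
pass 0 (initial): D(Z)={3,4,7,8,9}
pass 1: U {3,4,6,7,8}->{4,6,7,8}; Z {3,4,7,8,9}->{3,4,7}
pass 2: no change
Fixpoint after 2 passes: D(Z) = {3,4,7}

Answer: {3,4,7}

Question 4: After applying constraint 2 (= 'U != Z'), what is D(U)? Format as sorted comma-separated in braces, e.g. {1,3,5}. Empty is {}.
Constraint 1 (Z < U) on D(Z)={3,4,7,8,9} D(U)={3,4,6,7,8}: Z {3,4,7,8,9}->{3,4,7}; U {3,4,6,7,8}->{4,6,7,8}
Constraint 2 (U != Z) on D(U)={4,6,7,8} D(Z)={3,4,7}: no change
So after constraint 2: D(U) = {4,6,7,8}

Answer: {4,6,7,8}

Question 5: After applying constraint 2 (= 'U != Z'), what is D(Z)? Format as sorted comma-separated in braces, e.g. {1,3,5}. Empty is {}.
Answer: {3,4,7}

Derivation:
Constraint 1 (Z < U) on D(Z)={3,4,7,8,9} D(U)={3,4,6,7,8}: Z {3,4,7,8,9}->{3,4,7}; U {3,4,6,7,8}->{4,6,7,8}
Constraint 2 (U != Z) on D(U)={4,6,7,8} D(Z)={3,4,7}: no change
So after constraint 2: D(Z) = {3,4,7}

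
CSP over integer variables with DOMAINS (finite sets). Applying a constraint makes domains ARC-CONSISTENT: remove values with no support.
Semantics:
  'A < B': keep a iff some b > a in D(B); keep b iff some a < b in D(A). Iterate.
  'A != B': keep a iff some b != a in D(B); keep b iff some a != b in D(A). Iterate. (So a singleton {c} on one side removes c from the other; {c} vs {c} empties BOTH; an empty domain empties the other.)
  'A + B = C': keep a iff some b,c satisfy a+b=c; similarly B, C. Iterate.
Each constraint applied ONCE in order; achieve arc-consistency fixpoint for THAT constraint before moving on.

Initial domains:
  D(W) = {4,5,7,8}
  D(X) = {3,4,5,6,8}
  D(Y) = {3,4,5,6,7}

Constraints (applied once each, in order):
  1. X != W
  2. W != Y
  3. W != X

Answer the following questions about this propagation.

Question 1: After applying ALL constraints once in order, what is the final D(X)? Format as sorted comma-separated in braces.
Constraint 1 (X != W) on D(X)={3,4,5,6,8} D(W)={4,5,7,8}: no change
Constraint 2 (W != Y) on D(W)={4,5,7,8} D(Y)={3,4,5,6,7}: no change
Constraint 3 (W != X) on D(W)={4,5,7,8} D(X)={3,4,5,6,8}: no change
So after all 3 constraints: D(X) = {3,4,5,6,8}

Answer: {3,4,5,6,8}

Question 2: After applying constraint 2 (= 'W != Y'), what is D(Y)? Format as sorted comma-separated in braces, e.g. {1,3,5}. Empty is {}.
Constraint 1 (X != W) on D(X)={3,4,5,6,8} D(W)={4,5,7,8}: no change
Constraint 2 (W != Y) on D(W)={4,5,7,8} D(Y)={3,4,5,6,7}: no change
So after constraint 2: D(Y) = {3,4,5,6,7}

Answer: {3,4,5,6,7}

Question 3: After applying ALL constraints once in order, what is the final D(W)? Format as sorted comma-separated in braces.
Answer: {4,5,7,8}

Derivation:
Constraint 1 (X != W) on D(X)={3,4,5,6,8} D(W)={4,5,7,8}: no change
Constraint 2 (W != Y) on D(W)={4,5,7,8} D(Y)={3,4,5,6,7}: no change
Constraint 3 (W != X) on D(W)={4,5,7,8} D(X)={3,4,5,6,8}: no change
So after all 3 constraints: D(W) = {4,5,7,8}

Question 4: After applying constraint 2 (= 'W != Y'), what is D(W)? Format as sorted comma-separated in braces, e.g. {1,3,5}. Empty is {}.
Constraint 1 (X != W) on D(X)={3,4,5,6,8} D(W)={4,5,7,8}: no change
Constraint 2 (W != Y) on D(W)={4,5,7,8} D(Y)={3,4,5,6,7}: no change
So after constraint 2: D(W) = {4,5,7,8}

Answer: {4,5,7,8}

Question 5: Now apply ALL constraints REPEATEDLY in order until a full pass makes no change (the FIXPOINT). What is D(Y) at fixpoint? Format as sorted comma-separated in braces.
pass 0 (initial): D(Y)={3,4,5,6,7}
pass 1: no change
Fixpoint after 1 passes: D(Y) = {3,4,5,6,7}

Answer: {3,4,5,6,7}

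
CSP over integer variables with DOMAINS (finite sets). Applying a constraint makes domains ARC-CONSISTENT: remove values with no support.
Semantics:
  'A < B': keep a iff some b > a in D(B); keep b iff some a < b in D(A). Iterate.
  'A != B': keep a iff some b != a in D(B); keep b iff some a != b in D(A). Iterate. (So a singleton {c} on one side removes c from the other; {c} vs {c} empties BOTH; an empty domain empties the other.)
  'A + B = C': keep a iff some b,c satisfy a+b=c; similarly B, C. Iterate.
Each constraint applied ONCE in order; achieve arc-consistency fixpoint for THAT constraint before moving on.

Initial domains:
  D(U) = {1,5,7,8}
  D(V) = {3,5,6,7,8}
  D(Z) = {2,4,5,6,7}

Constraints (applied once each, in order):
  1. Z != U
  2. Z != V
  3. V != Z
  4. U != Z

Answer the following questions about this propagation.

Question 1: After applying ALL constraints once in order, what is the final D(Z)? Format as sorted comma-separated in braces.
Answer: {2,4,5,6,7}

Derivation:
Constraint 1 (Z != U) on D(Z)={2,4,5,6,7} D(U)={1,5,7,8}: no change
Constraint 2 (Z != V) on D(Z)={2,4,5,6,7} D(V)={3,5,6,7,8}: no change
Constraint 3 (V != Z) on D(V)={3,5,6,7,8} D(Z)={2,4,5,6,7}: no change
Constraint 4 (U != Z) on D(U)={1,5,7,8} D(Z)={2,4,5,6,7}: no change
So after all 4 constraints: D(Z) = {2,4,5,6,7}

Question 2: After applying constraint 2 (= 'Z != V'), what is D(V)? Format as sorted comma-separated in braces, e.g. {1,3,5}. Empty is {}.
Constraint 1 (Z != U) on D(Z)={2,4,5,6,7} D(U)={1,5,7,8}: no change
Constraint 2 (Z != V) on D(Z)={2,4,5,6,7} D(V)={3,5,6,7,8}: no change
So after constraint 2: D(V) = {3,5,6,7,8}

Answer: {3,5,6,7,8}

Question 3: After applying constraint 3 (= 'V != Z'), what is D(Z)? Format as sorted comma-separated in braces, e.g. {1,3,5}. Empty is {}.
Constraint 1 (Z != U) on D(Z)={2,4,5,6,7} D(U)={1,5,7,8}: no change
Constraint 2 (Z != V) on D(Z)={2,4,5,6,7} D(V)={3,5,6,7,8}: no change
Constraint 3 (V != Z) on D(V)={3,5,6,7,8} D(Z)={2,4,5,6,7}: no change
So after constraint 3: D(Z) = {2,4,5,6,7}

Answer: {2,4,5,6,7}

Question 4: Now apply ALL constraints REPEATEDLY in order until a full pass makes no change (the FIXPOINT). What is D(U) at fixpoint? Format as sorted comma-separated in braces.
pass 0 (initial): D(U)={1,5,7,8}
pass 1: no change
Fixpoint after 1 passes: D(U) = {1,5,7,8}

Answer: {1,5,7,8}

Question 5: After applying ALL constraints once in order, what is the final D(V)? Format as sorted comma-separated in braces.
Answer: {3,5,6,7,8}

Derivation:
Constraint 1 (Z != U) on D(Z)={2,4,5,6,7} D(U)={1,5,7,8}: no change
Constraint 2 (Z != V) on D(Z)={2,4,5,6,7} D(V)={3,5,6,7,8}: no change
Constraint 3 (V != Z) on D(V)={3,5,6,7,8} D(Z)={2,4,5,6,7}: no change
Constraint 4 (U != Z) on D(U)={1,5,7,8} D(Z)={2,4,5,6,7}: no change
So after all 4 constraints: D(V) = {3,5,6,7,8}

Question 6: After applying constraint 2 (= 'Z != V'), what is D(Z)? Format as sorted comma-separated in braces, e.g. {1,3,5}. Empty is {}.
Constraint 1 (Z != U) on D(Z)={2,4,5,6,7} D(U)={1,5,7,8}: no change
Constraint 2 (Z != V) on D(Z)={2,4,5,6,7} D(V)={3,5,6,7,8}: no change
So after constraint 2: D(Z) = {2,4,5,6,7}

Answer: {2,4,5,6,7}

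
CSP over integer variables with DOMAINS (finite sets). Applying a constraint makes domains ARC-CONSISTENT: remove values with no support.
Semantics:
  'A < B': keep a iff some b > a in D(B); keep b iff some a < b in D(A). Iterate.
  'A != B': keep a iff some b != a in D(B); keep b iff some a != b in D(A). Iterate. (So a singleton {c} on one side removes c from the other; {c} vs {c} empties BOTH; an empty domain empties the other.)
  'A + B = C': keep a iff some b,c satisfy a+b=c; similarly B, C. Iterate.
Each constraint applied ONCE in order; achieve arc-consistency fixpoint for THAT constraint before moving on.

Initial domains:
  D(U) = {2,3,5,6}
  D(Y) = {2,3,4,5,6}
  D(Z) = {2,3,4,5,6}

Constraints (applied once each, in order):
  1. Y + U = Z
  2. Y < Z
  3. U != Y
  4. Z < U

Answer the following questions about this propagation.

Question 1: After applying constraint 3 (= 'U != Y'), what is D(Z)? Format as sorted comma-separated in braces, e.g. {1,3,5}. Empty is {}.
Answer: {4,5,6}

Derivation:
Constraint 1 (Y + U = Z) on D(Y)={2,3,4,5,6} D(U)={2,3,5,6} D(Z)={2,3,4,5,6}: Y {2,3,4,5,6}->{2,3,4}; U {2,3,5,6}->{2,3}; Z {2,3,4,5,6}->{4,5,6}
Constraint 2 (Y < Z) on D(Y)={2,3,4} D(Z)={4,5,6}: no change
Constraint 3 (U != Y) on D(U)={2,3} D(Y)={2,3,4}: no change
So after constraint 3: D(Z) = {4,5,6}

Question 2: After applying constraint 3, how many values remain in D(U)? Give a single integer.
Answer: 2

Derivation:
Constraint 1 (Y + U = Z) on D(Y)={2,3,4,5,6} D(U)={2,3,5,6} D(Z)={2,3,4,5,6}: Y {2,3,4,5,6}->{2,3,4}; U {2,3,5,6}->{2,3}; Z {2,3,4,5,6}->{4,5,6}
Constraint 2 (Y < Z) on D(Y)={2,3,4} D(Z)={4,5,6}: no change
Constraint 3 (U != Y) on D(U)={2,3} D(Y)={2,3,4}: no change
So after constraint 3: D(U)={2,3}, size = 2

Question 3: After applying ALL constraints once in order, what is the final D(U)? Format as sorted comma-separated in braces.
Answer: {}

Derivation:
Constraint 1 (Y + U = Z) on D(Y)={2,3,4,5,6} D(U)={2,3,5,6} D(Z)={2,3,4,5,6}: Y {2,3,4,5,6}->{2,3,4}; U {2,3,5,6}->{2,3}; Z {2,3,4,5,6}->{4,5,6}
Constraint 2 (Y < Z) on D(Y)={2,3,4} D(Z)={4,5,6}: no change
Constraint 3 (U != Y) on D(U)={2,3} D(Y)={2,3,4}: no change
Constraint 4 (Z < U) on D(Z)={4,5,6} D(U)={2,3}: Z {4,5,6}->{}; U {2,3}->{}
So after all 4 constraints: D(U) = {}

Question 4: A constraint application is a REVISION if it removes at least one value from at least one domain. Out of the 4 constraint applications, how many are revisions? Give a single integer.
Constraint 1 (Y + U = Z) on D(Y)={2,3,4,5,6} D(U)={2,3,5,6} D(Z)={2,3,4,5,6}: Y {2,3,4,5,6}->{2,3,4}; U {2,3,5,6}->{2,3}; Z {2,3,4,5,6}->{4,5,6} => REVISION
Constraint 2 (Y < Z) on D(Y)={2,3,4} D(Z)={4,5,6}: no change => not a revision
Constraint 3 (U != Y) on D(U)={2,3} D(Y)={2,3,4}: no change => not a revision
Constraint 4 (Z < U) on D(Z)={4,5,6} D(U)={2,3}: Z {4,5,6}->{}; U {2,3}->{} => REVISION
Total revisions = 2

Answer: 2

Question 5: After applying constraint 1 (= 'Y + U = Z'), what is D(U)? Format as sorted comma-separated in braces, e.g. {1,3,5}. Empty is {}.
Constraint 1 (Y + U = Z) on D(Y)={2,3,4,5,6} D(U)={2,3,5,6} D(Z)={2,3,4,5,6}: Y {2,3,4,5,6}->{2,3,4}; U {2,3,5,6}->{2,3}; Z {2,3,4,5,6}->{4,5,6}
So after constraint 1: D(U) = {2,3}

Answer: {2,3}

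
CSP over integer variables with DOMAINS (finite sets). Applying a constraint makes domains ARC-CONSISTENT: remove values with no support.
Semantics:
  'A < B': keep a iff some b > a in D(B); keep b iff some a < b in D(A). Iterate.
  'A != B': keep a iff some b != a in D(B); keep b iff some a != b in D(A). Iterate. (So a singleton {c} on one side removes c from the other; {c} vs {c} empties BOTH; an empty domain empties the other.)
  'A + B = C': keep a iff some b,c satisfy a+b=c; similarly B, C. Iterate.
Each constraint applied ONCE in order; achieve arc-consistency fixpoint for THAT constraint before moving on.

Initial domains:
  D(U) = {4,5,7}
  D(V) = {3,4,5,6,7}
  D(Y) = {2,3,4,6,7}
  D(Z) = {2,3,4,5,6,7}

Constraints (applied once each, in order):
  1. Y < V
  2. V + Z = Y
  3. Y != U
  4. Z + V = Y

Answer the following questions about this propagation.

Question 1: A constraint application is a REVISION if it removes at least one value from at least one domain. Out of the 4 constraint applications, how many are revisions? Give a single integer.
Answer: 2

Derivation:
Constraint 1 (Y < V) on D(Y)={2,3,4,6,7} D(V)={3,4,5,6,7}: Y {2,3,4,6,7}->{2,3,4,6} => REVISION
Constraint 2 (V + Z = Y) on D(V)={3,4,5,6,7} D(Z)={2,3,4,5,6,7} D(Y)={2,3,4,6}: V {3,4,5,6,7}->{3,4}; Z {2,3,4,5,6,7}->{2,3}; Y {2,3,4,6}->{6} => REVISION
Constraint 3 (Y != U) on D(Y)={6} D(U)={4,5,7}: no change => not a revision
Constraint 4 (Z + V = Y) on D(Z)={2,3} D(V)={3,4} D(Y)={6}: no change => not a revision
Total revisions = 2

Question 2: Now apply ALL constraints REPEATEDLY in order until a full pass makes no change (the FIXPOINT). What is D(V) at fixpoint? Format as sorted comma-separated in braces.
pass 0 (initial): D(V)={3,4,5,6,7}
pass 1: V {3,4,5,6,7}->{3,4}; Y {2,3,4,6,7}->{6}; Z {2,3,4,5,6,7}->{2,3}
pass 2: U {4,5,7}->{}; V {3,4}->{}; Y {6}->{}; Z {2,3}->{}
pass 3: no change
Fixpoint after 3 passes: D(V) = {}

Answer: {}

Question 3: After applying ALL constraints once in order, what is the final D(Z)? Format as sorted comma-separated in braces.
Answer: {2,3}

Derivation:
Constraint 1 (Y < V) on D(Y)={2,3,4,6,7} D(V)={3,4,5,6,7}: Y {2,3,4,6,7}->{2,3,4,6}
Constraint 2 (V + Z = Y) on D(V)={3,4,5,6,7} D(Z)={2,3,4,5,6,7} D(Y)={2,3,4,6}: V {3,4,5,6,7}->{3,4}; Z {2,3,4,5,6,7}->{2,3}; Y {2,3,4,6}->{6}
Constraint 3 (Y != U) on D(Y)={6} D(U)={4,5,7}: no change
Constraint 4 (Z + V = Y) on D(Z)={2,3} D(V)={3,4} D(Y)={6}: no change
So after all 4 constraints: D(Z) = {2,3}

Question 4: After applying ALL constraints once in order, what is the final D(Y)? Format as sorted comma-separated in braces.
Constraint 1 (Y < V) on D(Y)={2,3,4,6,7} D(V)={3,4,5,6,7}: Y {2,3,4,6,7}->{2,3,4,6}
Constraint 2 (V + Z = Y) on D(V)={3,4,5,6,7} D(Z)={2,3,4,5,6,7} D(Y)={2,3,4,6}: V {3,4,5,6,7}->{3,4}; Z {2,3,4,5,6,7}->{2,3}; Y {2,3,4,6}->{6}
Constraint 3 (Y != U) on D(Y)={6} D(U)={4,5,7}: no change
Constraint 4 (Z + V = Y) on D(Z)={2,3} D(V)={3,4} D(Y)={6}: no change
So after all 4 constraints: D(Y) = {6}

Answer: {6}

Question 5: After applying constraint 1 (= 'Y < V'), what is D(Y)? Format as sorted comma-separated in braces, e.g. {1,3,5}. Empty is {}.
Constraint 1 (Y < V) on D(Y)={2,3,4,6,7} D(V)={3,4,5,6,7}: Y {2,3,4,6,7}->{2,3,4,6}
So after constraint 1: D(Y) = {2,3,4,6}

Answer: {2,3,4,6}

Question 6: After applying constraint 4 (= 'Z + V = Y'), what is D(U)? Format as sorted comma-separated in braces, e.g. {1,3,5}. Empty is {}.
Constraint 1 (Y < V) on D(Y)={2,3,4,6,7} D(V)={3,4,5,6,7}: Y {2,3,4,6,7}->{2,3,4,6}
Constraint 2 (V + Z = Y) on D(V)={3,4,5,6,7} D(Z)={2,3,4,5,6,7} D(Y)={2,3,4,6}: V {3,4,5,6,7}->{3,4}; Z {2,3,4,5,6,7}->{2,3}; Y {2,3,4,6}->{6}
Constraint 3 (Y != U) on D(Y)={6} D(U)={4,5,7}: no change
Constraint 4 (Z + V = Y) on D(Z)={2,3} D(V)={3,4} D(Y)={6}: no change
So after constraint 4: D(U) = {4,5,7}

Answer: {4,5,7}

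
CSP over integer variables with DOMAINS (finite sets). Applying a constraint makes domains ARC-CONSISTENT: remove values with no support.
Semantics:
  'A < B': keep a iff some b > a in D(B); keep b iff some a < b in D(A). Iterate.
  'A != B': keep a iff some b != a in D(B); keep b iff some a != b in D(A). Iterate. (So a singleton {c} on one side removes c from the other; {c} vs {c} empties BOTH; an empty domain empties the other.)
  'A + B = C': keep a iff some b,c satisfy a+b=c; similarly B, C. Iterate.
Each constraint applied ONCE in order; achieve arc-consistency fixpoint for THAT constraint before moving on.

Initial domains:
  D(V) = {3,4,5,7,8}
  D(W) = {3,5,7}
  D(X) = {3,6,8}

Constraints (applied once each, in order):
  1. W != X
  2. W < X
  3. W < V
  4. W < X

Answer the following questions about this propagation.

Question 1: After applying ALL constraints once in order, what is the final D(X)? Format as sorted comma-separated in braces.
Answer: {6,8}

Derivation:
Constraint 1 (W != X) on D(W)={3,5,7} D(X)={3,6,8}: no change
Constraint 2 (W < X) on D(W)={3,5,7} D(X)={3,6,8}: X {3,6,8}->{6,8}
Constraint 3 (W < V) on D(W)={3,5,7} D(V)={3,4,5,7,8}: V {3,4,5,7,8}->{4,5,7,8}
Constraint 4 (W < X) on D(W)={3,5,7} D(X)={6,8}: no change
So after all 4 constraints: D(X) = {6,8}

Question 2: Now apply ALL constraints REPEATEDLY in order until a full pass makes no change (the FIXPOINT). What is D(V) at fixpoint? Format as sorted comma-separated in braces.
pass 0 (initial): D(V)={3,4,5,7,8}
pass 1: V {3,4,5,7,8}->{4,5,7,8}; X {3,6,8}->{6,8}
pass 2: no change
Fixpoint after 2 passes: D(V) = {4,5,7,8}

Answer: {4,5,7,8}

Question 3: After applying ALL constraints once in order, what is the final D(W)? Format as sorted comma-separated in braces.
Answer: {3,5,7}

Derivation:
Constraint 1 (W != X) on D(W)={3,5,7} D(X)={3,6,8}: no change
Constraint 2 (W < X) on D(W)={3,5,7} D(X)={3,6,8}: X {3,6,8}->{6,8}
Constraint 3 (W < V) on D(W)={3,5,7} D(V)={3,4,5,7,8}: V {3,4,5,7,8}->{4,5,7,8}
Constraint 4 (W < X) on D(W)={3,5,7} D(X)={6,8}: no change
So after all 4 constraints: D(W) = {3,5,7}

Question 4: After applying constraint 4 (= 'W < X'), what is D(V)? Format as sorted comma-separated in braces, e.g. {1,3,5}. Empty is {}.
Constraint 1 (W != X) on D(W)={3,5,7} D(X)={3,6,8}: no change
Constraint 2 (W < X) on D(W)={3,5,7} D(X)={3,6,8}: X {3,6,8}->{6,8}
Constraint 3 (W < V) on D(W)={3,5,7} D(V)={3,4,5,7,8}: V {3,4,5,7,8}->{4,5,7,8}
Constraint 4 (W < X) on D(W)={3,5,7} D(X)={6,8}: no change
So after constraint 4: D(V) = {4,5,7,8}

Answer: {4,5,7,8}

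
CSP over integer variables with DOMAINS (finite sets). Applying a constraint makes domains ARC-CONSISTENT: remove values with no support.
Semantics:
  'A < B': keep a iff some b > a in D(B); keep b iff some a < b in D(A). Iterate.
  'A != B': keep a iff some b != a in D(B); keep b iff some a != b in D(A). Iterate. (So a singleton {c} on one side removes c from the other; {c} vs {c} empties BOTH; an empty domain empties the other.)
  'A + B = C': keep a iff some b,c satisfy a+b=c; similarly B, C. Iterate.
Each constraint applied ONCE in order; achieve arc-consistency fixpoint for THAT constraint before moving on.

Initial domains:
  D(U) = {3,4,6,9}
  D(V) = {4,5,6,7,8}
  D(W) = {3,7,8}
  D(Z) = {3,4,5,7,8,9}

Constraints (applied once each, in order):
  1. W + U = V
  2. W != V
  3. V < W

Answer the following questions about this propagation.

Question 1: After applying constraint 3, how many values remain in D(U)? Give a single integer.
Constraint 1 (W + U = V) on D(W)={3,7,8} D(U)={3,4,6,9} D(V)={4,5,6,7,8}: W {3,7,8}->{3}; U {3,4,6,9}->{3,4}; V {4,5,6,7,8}->{6,7}
Constraint 2 (W != V) on D(W)={3} D(V)={6,7}: no change
Constraint 3 (V < W) on D(V)={6,7} D(W)={3}: V {6,7}->{}; W {3}->{}
So after constraint 3: D(U)={3,4}, size = 2

Answer: 2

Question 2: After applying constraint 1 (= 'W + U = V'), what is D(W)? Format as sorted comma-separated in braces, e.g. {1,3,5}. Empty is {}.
Constraint 1 (W + U = V) on D(W)={3,7,8} D(U)={3,4,6,9} D(V)={4,5,6,7,8}: W {3,7,8}->{3}; U {3,4,6,9}->{3,4}; V {4,5,6,7,8}->{6,7}
So after constraint 1: D(W) = {3}

Answer: {3}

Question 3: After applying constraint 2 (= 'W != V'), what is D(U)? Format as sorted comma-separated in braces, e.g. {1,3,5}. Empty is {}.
Answer: {3,4}

Derivation:
Constraint 1 (W + U = V) on D(W)={3,7,8} D(U)={3,4,6,9} D(V)={4,5,6,7,8}: W {3,7,8}->{3}; U {3,4,6,9}->{3,4}; V {4,5,6,7,8}->{6,7}
Constraint 2 (W != V) on D(W)={3} D(V)={6,7}: no change
So after constraint 2: D(U) = {3,4}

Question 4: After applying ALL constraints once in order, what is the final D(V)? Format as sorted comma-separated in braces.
Answer: {}

Derivation:
Constraint 1 (W + U = V) on D(W)={3,7,8} D(U)={3,4,6,9} D(V)={4,5,6,7,8}: W {3,7,8}->{3}; U {3,4,6,9}->{3,4}; V {4,5,6,7,8}->{6,7}
Constraint 2 (W != V) on D(W)={3} D(V)={6,7}: no change
Constraint 3 (V < W) on D(V)={6,7} D(W)={3}: V {6,7}->{}; W {3}->{}
So after all 3 constraints: D(V) = {}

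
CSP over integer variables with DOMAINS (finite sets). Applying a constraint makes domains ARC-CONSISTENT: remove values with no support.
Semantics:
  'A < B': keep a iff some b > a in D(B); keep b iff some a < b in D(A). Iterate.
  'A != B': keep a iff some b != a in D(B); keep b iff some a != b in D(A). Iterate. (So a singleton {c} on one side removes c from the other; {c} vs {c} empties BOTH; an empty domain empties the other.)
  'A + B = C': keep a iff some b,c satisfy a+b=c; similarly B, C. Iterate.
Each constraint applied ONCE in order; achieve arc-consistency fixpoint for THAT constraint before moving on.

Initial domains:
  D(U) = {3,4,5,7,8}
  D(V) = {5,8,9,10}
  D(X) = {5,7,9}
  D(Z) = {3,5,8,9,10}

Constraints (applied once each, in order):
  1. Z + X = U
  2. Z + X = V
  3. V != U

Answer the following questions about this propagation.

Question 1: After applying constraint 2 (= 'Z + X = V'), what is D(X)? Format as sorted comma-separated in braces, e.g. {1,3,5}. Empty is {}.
Constraint 1 (Z + X = U) on D(Z)={3,5,8,9,10} D(X)={5,7,9} D(U)={3,4,5,7,8}: Z {3,5,8,9,10}->{3}; X {5,7,9}->{5}; U {3,4,5,7,8}->{8}
Constraint 2 (Z + X = V) on D(Z)={3} D(X)={5} D(V)={5,8,9,10}: V {5,8,9,10}->{8}
So after constraint 2: D(X) = {5}

Answer: {5}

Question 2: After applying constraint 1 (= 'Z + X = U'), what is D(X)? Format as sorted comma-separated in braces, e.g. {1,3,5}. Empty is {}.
Constraint 1 (Z + X = U) on D(Z)={3,5,8,9,10} D(X)={5,7,9} D(U)={3,4,5,7,8}: Z {3,5,8,9,10}->{3}; X {5,7,9}->{5}; U {3,4,5,7,8}->{8}
So after constraint 1: D(X) = {5}

Answer: {5}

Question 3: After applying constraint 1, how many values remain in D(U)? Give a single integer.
Constraint 1 (Z + X = U) on D(Z)={3,5,8,9,10} D(X)={5,7,9} D(U)={3,4,5,7,8}: Z {3,5,8,9,10}->{3}; X {5,7,9}->{5}; U {3,4,5,7,8}->{8}
So after constraint 1: D(U)={8}, size = 1

Answer: 1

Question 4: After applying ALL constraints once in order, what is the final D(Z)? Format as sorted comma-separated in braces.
Constraint 1 (Z + X = U) on D(Z)={3,5,8,9,10} D(X)={5,7,9} D(U)={3,4,5,7,8}: Z {3,5,8,9,10}->{3}; X {5,7,9}->{5}; U {3,4,5,7,8}->{8}
Constraint 2 (Z + X = V) on D(Z)={3} D(X)={5} D(V)={5,8,9,10}: V {5,8,9,10}->{8}
Constraint 3 (V != U) on D(V)={8} D(U)={8}: V {8}->{}; U {8}->{}
So after all 3 constraints: D(Z) = {3}

Answer: {3}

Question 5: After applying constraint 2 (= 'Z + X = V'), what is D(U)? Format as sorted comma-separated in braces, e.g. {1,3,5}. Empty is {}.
Answer: {8}

Derivation:
Constraint 1 (Z + X = U) on D(Z)={3,5,8,9,10} D(X)={5,7,9} D(U)={3,4,5,7,8}: Z {3,5,8,9,10}->{3}; X {5,7,9}->{5}; U {3,4,5,7,8}->{8}
Constraint 2 (Z + X = V) on D(Z)={3} D(X)={5} D(V)={5,8,9,10}: V {5,8,9,10}->{8}
So after constraint 2: D(U) = {8}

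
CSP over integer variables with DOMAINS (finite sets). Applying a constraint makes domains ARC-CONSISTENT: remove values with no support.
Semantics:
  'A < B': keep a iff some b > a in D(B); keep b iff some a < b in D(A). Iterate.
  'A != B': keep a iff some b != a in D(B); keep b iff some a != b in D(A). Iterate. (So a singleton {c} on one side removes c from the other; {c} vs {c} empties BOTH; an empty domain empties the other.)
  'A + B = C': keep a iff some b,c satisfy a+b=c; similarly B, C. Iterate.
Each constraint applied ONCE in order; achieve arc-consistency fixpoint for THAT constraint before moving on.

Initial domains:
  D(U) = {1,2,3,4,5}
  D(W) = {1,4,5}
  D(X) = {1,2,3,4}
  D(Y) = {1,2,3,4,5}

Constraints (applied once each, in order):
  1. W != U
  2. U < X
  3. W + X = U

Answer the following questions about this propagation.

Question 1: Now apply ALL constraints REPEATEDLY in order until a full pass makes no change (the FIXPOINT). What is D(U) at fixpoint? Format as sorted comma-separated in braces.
Answer: {}

Derivation:
pass 0 (initial): D(U)={1,2,3,4,5}
pass 1: U {1,2,3,4,5}->{3}; W {1,4,5}->{1}; X {1,2,3,4}->{2}
pass 2: U {3}->{}; W {1}->{}; X {2}->{}
pass 3: no change
Fixpoint after 3 passes: D(U) = {}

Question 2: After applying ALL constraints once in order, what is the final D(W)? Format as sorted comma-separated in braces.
Constraint 1 (W != U) on D(W)={1,4,5} D(U)={1,2,3,4,5}: no change
Constraint 2 (U < X) on D(U)={1,2,3,4,5} D(X)={1,2,3,4}: U {1,2,3,4,5}->{1,2,3}; X {1,2,3,4}->{2,3,4}
Constraint 3 (W + X = U) on D(W)={1,4,5} D(X)={2,3,4} D(U)={1,2,3}: W {1,4,5}->{1}; X {2,3,4}->{2}; U {1,2,3}->{3}
So after all 3 constraints: D(W) = {1}

Answer: {1}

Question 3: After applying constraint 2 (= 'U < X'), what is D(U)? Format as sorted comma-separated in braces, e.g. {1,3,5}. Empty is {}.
Constraint 1 (W != U) on D(W)={1,4,5} D(U)={1,2,3,4,5}: no change
Constraint 2 (U < X) on D(U)={1,2,3,4,5} D(X)={1,2,3,4}: U {1,2,3,4,5}->{1,2,3}; X {1,2,3,4}->{2,3,4}
So after constraint 2: D(U) = {1,2,3}

Answer: {1,2,3}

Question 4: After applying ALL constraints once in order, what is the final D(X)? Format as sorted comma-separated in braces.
Constraint 1 (W != U) on D(W)={1,4,5} D(U)={1,2,3,4,5}: no change
Constraint 2 (U < X) on D(U)={1,2,3,4,5} D(X)={1,2,3,4}: U {1,2,3,4,5}->{1,2,3}; X {1,2,3,4}->{2,3,4}
Constraint 3 (W + X = U) on D(W)={1,4,5} D(X)={2,3,4} D(U)={1,2,3}: W {1,4,5}->{1}; X {2,3,4}->{2}; U {1,2,3}->{3}
So after all 3 constraints: D(X) = {2}

Answer: {2}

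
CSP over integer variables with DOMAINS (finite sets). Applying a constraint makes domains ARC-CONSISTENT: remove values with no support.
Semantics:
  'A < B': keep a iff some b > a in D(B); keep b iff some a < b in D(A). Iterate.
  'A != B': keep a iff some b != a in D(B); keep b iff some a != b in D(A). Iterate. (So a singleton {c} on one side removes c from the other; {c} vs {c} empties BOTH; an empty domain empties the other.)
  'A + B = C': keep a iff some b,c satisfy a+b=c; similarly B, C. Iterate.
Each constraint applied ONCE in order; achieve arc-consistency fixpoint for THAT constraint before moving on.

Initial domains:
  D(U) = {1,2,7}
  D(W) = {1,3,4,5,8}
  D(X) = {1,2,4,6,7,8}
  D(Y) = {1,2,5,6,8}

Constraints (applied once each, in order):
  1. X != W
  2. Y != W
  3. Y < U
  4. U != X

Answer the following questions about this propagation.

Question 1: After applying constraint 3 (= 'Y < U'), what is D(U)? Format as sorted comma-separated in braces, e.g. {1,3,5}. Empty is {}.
Constraint 1 (X != W) on D(X)={1,2,4,6,7,8} D(W)={1,3,4,5,8}: no change
Constraint 2 (Y != W) on D(Y)={1,2,5,6,8} D(W)={1,3,4,5,8}: no change
Constraint 3 (Y < U) on D(Y)={1,2,5,6,8} D(U)={1,2,7}: Y {1,2,5,6,8}->{1,2,5,6}; U {1,2,7}->{2,7}
So after constraint 3: D(U) = {2,7}

Answer: {2,7}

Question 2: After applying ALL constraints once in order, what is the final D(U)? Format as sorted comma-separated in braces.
Answer: {2,7}

Derivation:
Constraint 1 (X != W) on D(X)={1,2,4,6,7,8} D(W)={1,3,4,5,8}: no change
Constraint 2 (Y != W) on D(Y)={1,2,5,6,8} D(W)={1,3,4,5,8}: no change
Constraint 3 (Y < U) on D(Y)={1,2,5,6,8} D(U)={1,2,7}: Y {1,2,5,6,8}->{1,2,5,6}; U {1,2,7}->{2,7}
Constraint 4 (U != X) on D(U)={2,7} D(X)={1,2,4,6,7,8}: no change
So after all 4 constraints: D(U) = {2,7}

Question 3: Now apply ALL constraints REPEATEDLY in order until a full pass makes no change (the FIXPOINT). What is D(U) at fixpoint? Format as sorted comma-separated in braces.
pass 0 (initial): D(U)={1,2,7}
pass 1: U {1,2,7}->{2,7}; Y {1,2,5,6,8}->{1,2,5,6}
pass 2: no change
Fixpoint after 2 passes: D(U) = {2,7}

Answer: {2,7}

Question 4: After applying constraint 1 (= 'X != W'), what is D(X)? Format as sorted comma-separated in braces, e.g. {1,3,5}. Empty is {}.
Constraint 1 (X != W) on D(X)={1,2,4,6,7,8} D(W)={1,3,4,5,8}: no change
So after constraint 1: D(X) = {1,2,4,6,7,8}

Answer: {1,2,4,6,7,8}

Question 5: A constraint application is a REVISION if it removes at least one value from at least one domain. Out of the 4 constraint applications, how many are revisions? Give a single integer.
Answer: 1

Derivation:
Constraint 1 (X != W) on D(X)={1,2,4,6,7,8} D(W)={1,3,4,5,8}: no change => not a revision
Constraint 2 (Y != W) on D(Y)={1,2,5,6,8} D(W)={1,3,4,5,8}: no change => not a revision
Constraint 3 (Y < U) on D(Y)={1,2,5,6,8} D(U)={1,2,7}: Y {1,2,5,6,8}->{1,2,5,6}; U {1,2,7}->{2,7} => REVISION
Constraint 4 (U != X) on D(U)={2,7} D(X)={1,2,4,6,7,8}: no change => not a revision
Total revisions = 1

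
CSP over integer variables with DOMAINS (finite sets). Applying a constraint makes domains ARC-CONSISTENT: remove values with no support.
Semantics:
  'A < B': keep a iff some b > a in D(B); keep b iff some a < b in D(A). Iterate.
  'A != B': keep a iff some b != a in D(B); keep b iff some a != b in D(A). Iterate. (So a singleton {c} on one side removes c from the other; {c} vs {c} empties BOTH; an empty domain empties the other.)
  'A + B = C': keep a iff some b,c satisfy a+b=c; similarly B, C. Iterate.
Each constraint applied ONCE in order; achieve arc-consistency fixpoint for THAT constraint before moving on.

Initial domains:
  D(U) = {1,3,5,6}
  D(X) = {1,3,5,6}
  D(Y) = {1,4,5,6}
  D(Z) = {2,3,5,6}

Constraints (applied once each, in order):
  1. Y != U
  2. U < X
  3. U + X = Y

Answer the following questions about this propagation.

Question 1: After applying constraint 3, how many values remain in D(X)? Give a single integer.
Constraint 1 (Y != U) on D(Y)={1,4,5,6} D(U)={1,3,5,6}: no change
Constraint 2 (U < X) on D(U)={1,3,5,6} D(X)={1,3,5,6}: U {1,3,5,6}->{1,3,5}; X {1,3,5,6}->{3,5,6}
Constraint 3 (U + X = Y) on D(U)={1,3,5} D(X)={3,5,6} D(Y)={1,4,5,6}: U {1,3,5}->{1,3}; X {3,5,6}->{3,5}; Y {1,4,5,6}->{4,6}
So after constraint 3: D(X)={3,5}, size = 2

Answer: 2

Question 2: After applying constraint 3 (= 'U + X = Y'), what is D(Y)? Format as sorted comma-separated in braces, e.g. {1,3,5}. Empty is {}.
Constraint 1 (Y != U) on D(Y)={1,4,5,6} D(U)={1,3,5,6}: no change
Constraint 2 (U < X) on D(U)={1,3,5,6} D(X)={1,3,5,6}: U {1,3,5,6}->{1,3,5}; X {1,3,5,6}->{3,5,6}
Constraint 3 (U + X = Y) on D(U)={1,3,5} D(X)={3,5,6} D(Y)={1,4,5,6}: U {1,3,5}->{1,3}; X {3,5,6}->{3,5}; Y {1,4,5,6}->{4,6}
So after constraint 3: D(Y) = {4,6}

Answer: {4,6}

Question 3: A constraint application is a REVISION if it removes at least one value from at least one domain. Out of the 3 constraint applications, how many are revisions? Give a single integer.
Constraint 1 (Y != U) on D(Y)={1,4,5,6} D(U)={1,3,5,6}: no change => not a revision
Constraint 2 (U < X) on D(U)={1,3,5,6} D(X)={1,3,5,6}: U {1,3,5,6}->{1,3,5}; X {1,3,5,6}->{3,5,6} => REVISION
Constraint 3 (U + X = Y) on D(U)={1,3,5} D(X)={3,5,6} D(Y)={1,4,5,6}: U {1,3,5}->{1,3}; X {3,5,6}->{3,5}; Y {1,4,5,6}->{4,6} => REVISION
Total revisions = 2

Answer: 2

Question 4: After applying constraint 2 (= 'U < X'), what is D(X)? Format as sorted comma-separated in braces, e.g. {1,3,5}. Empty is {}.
Constraint 1 (Y != U) on D(Y)={1,4,5,6} D(U)={1,3,5,6}: no change
Constraint 2 (U < X) on D(U)={1,3,5,6} D(X)={1,3,5,6}: U {1,3,5,6}->{1,3,5}; X {1,3,5,6}->{3,5,6}
So after constraint 2: D(X) = {3,5,6}

Answer: {3,5,6}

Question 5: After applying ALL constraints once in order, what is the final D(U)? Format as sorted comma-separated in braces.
Constraint 1 (Y != U) on D(Y)={1,4,5,6} D(U)={1,3,5,6}: no change
Constraint 2 (U < X) on D(U)={1,3,5,6} D(X)={1,3,5,6}: U {1,3,5,6}->{1,3,5}; X {1,3,5,6}->{3,5,6}
Constraint 3 (U + X = Y) on D(U)={1,3,5} D(X)={3,5,6} D(Y)={1,4,5,6}: U {1,3,5}->{1,3}; X {3,5,6}->{3,5}; Y {1,4,5,6}->{4,6}
So after all 3 constraints: D(U) = {1,3}

Answer: {1,3}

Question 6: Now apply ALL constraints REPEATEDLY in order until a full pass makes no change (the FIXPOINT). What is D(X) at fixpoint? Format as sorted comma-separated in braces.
Answer: {3,5}

Derivation:
pass 0 (initial): D(X)={1,3,5,6}
pass 1: U {1,3,5,6}->{1,3}; X {1,3,5,6}->{3,5}; Y {1,4,5,6}->{4,6}
pass 2: no change
Fixpoint after 2 passes: D(X) = {3,5}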